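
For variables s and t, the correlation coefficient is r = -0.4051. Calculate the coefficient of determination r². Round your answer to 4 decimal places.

r² = (-0.4051)² = 0.1641

0.1641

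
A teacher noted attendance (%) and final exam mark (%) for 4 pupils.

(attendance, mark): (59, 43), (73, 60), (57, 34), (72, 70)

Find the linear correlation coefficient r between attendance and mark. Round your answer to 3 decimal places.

0.945

n = 4, Σx = 261, Σy = 207, Σx² = 17243, Σy² = 11505, Σxy = 13895
nΣxy − ΣxΣy = 55580 − 54027 = 1553
nΣx² − (Σx)² = 68972 − 68121 = 851; nΣy² − (Σy)² = 46020 − 42849 = 3171
r = 1553 / √(851 × 3171) = 1553 / 1642.7176 ≈ 0.945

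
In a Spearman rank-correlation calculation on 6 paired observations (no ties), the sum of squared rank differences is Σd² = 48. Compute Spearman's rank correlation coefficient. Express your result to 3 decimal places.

-0.371

ρ = 1 − 6Σd² / [n(n²−1)] = 1 − 6×48 / (6×35)
  = 1 − 288/210 = 1 − 1.3714 ≈ -0.371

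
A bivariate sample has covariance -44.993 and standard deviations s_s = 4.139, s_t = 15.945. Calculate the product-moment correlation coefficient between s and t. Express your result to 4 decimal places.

r = Cov(s,t) / (s_s · s_t) = -44.993 / (4.139 × 15.945)
  = -44.993 / 65.9964 ≈ -0.6817

-0.6817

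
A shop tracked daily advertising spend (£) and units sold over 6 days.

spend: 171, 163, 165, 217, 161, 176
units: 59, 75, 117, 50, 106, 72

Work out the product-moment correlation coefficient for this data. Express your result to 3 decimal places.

n = 6, Σx = 1053, Σy = 479, Σx² = 187021, Σy² = 41715, Σxy = 82207
nΣxy − ΣxΣy = 493242 − 504387 = -11145
nΣx² − (Σx)² = 1122126 − 1108809 = 13317; nΣy² − (Σy)² = 250290 − 229441 = 20849
r = -11145 / √(13317 × 20849) = -11145 / 16662.7169 ≈ -0.669

-0.669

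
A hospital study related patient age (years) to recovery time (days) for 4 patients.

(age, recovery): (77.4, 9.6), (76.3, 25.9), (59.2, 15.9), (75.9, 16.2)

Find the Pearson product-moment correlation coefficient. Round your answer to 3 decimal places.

0.053

n = 4, Σx = 288.8, Σy = 67.6, Σx² = 21077.9, Σy² = 1278.22, Σxy = 4890.07
nΣxy − ΣxΣy = 19560.28 − 19522.88 = 37.4
nΣx² − (Σx)² = 84311.6 − 83405.44 = 906.16; nΣy² − (Σy)² = 5112.88 − 4569.76 = 543.12
r = 37.4 / √(906.16 × 543.12) = 37.4 / 701.5366 ≈ 0.053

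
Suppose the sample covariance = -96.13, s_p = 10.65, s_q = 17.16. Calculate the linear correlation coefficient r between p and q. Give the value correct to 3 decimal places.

-0.526

r = Cov(p,q) / (s_p · s_q) = -96.13 / (10.65 × 17.16)
  = -96.13 / 182.7540 ≈ -0.526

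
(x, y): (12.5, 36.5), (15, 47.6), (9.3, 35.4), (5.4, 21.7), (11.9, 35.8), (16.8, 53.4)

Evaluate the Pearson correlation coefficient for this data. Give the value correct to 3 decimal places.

n = 6, Σx = 70.9, Σy = 230.4, Σx² = 920.75, Σy² = 9455.26, Σxy = 2939.79
nΣxy − ΣxΣy = 17638.74 − 16335.36 = 1303.38
nΣx² − (Σx)² = 5524.5 − 5026.81 = 497.69; nΣy² − (Σy)² = 56731.56 − 53084.16 = 3647.4
r = 1303.38 / √(497.69 × 3647.4) = 1303.38 / 1347.3212 ≈ 0.967

0.967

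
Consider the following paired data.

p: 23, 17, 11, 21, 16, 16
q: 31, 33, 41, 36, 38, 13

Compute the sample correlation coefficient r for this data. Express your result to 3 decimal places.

n = 6, Σp = 104, Σq = 192, Σp² = 1892, Σq² = 6640, Σpq = 3297
nΣpq − ΣpΣq = 19782 − 19968 = -186
nΣp² − (Σp)² = 11352 − 10816 = 536; nΣq² − (Σq)² = 39840 − 36864 = 2976
r = -186 / √(536 × 2976) = -186 / 1262.9869 ≈ -0.147

-0.147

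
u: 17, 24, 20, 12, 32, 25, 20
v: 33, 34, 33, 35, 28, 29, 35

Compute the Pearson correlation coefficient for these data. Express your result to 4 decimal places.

n = 7, Σu = 150, Σv = 227, Σu² = 3458, Σv² = 7409, Σuv = 4778
nΣuv − ΣuΣv = 33446 − 34050 = -604
nΣu² − (Σu)² = 24206 − 22500 = 1706; nΣv² − (Σv)² = 51863 − 51529 = 334
r = -604 / √(1706 × 334) = -604 / 754.8536 ≈ -0.8002

-0.8002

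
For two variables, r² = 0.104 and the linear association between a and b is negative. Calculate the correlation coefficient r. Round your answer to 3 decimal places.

|r| = √0.104 = 0.322
The association is negative, so r = −0.322.

-0.322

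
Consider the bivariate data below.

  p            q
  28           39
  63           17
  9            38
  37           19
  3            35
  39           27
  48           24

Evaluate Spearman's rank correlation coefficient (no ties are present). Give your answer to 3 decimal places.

Rank p: 3, 7, 2, 4, 1, 5, 6
Rank q: 7, 1, 6, 2, 5, 4, 3
d = rank(p) − rank(q): -4, 6, -4, 2, -4, 1, 3; Σd² = 98
ρ = 1 − 6Σd² / [n(n²−1)] = 1 − 6×98 / (7×48) = 1 − 588/336 ≈ -0.750

-0.750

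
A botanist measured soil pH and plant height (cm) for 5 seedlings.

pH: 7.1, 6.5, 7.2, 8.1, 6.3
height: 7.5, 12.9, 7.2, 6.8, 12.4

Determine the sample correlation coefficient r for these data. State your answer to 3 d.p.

-0.860

n = 5, Σx = 35.2, Σy = 46.8, Σx² = 249.8, Σy² = 474.5, Σxy = 322.14
nΣxy − ΣxΣy = 1610.7 − 1647.36 = -36.66
nΣx² − (Σx)² = 1249 − 1239.04 = 9.96; nΣy² − (Σy)² = 2372.5 − 2190.24 = 182.26
r = -36.66 / √(9.96 × 182.26) = -36.66 / 42.6065 ≈ -0.860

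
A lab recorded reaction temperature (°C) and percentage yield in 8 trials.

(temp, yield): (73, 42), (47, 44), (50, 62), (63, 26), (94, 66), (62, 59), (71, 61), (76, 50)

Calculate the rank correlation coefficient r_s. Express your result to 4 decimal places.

0.1905

Rank temp: 6, 1, 2, 4, 8, 3, 5, 7
Rank yield: 2, 3, 7, 1, 8, 5, 6, 4
d = rank(temp) − rank(yield): 4, -2, -5, 3, 0, -2, -1, 3; Σd² = 68
ρ = 1 − 6Σd² / [n(n²−1)] = 1 − 6×68 / (8×63) = 1 − 408/504 ≈ 0.1905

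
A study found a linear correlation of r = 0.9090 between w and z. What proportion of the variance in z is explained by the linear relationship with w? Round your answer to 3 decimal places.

r² = (0.9090)² = 0.826

0.826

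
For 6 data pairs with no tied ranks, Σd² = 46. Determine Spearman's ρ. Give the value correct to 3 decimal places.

ρ = 1 − 6Σd² / [n(n²−1)] = 1 − 6×46 / (6×35)
  = 1 − 276/210 = 1 − 1.3143 ≈ -0.314

-0.314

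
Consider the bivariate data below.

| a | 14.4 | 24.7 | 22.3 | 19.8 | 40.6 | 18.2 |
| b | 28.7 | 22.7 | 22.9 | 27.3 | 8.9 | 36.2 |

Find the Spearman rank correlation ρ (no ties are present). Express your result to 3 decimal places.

-0.943

Rank a: 1, 5, 4, 3, 6, 2
Rank b: 5, 2, 3, 4, 1, 6
d = rank(a) − rank(b): -4, 3, 1, -1, 5, -4; Σd² = 68
ρ = 1 − 6Σd² / [n(n²−1)] = 1 − 6×68 / (6×35) = 1 − 408/210 ≈ -0.943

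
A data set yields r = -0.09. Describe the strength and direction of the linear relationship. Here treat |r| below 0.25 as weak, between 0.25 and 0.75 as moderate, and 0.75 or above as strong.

r = -0.09 < 0 so the relationship is negative.
|r| = 0.09, which falls in the weak range.

weak negative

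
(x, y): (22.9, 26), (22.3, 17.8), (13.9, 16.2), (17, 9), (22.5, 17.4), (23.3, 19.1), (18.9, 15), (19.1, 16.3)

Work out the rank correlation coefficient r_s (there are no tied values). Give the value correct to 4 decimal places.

Rank x: 7, 5, 1, 2, 6, 8, 3, 4
Rank y: 8, 6, 3, 1, 5, 7, 2, 4
d = rank(x) − rank(y): -1, -1, -2, 1, 1, 1, 1, 0; Σd² = 10
ρ = 1 − 6Σd² / [n(n²−1)] = 1 − 6×10 / (8×63) = 1 − 60/504 ≈ 0.8810

0.8810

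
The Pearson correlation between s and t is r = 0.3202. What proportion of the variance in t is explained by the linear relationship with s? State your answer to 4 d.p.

r² = (0.3202)² = 0.1025

0.1025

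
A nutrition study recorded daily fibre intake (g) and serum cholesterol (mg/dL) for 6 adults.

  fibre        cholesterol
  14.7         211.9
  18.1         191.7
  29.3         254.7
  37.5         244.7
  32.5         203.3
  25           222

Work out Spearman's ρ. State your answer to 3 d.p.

0.429

Rank fibre: 1, 2, 4, 6, 5, 3
Rank cholesterol: 3, 1, 6, 5, 2, 4
d = rank(fibre) − rank(cholesterol): -2, 1, -2, 1, 3, -1; Σd² = 20
ρ = 1 − 6Σd² / [n(n²−1)] = 1 − 6×20 / (6×35) = 1 − 120/210 ≈ 0.429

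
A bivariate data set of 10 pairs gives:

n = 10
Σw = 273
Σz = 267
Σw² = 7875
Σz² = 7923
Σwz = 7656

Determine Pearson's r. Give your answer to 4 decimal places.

r = (nΣwz − ΣwΣz) / √[(nΣw² − (Σw)²)(nΣz² − (Σz)²)]
Numerator: 10×7656 − 273×267 = 3669
Denominator: √[(78750 − 74529)(79230 − 71289)] = √[4221 × 7941] = 5789.5562
r = 3669 / 5789.5562 ≈ 0.6337

0.6337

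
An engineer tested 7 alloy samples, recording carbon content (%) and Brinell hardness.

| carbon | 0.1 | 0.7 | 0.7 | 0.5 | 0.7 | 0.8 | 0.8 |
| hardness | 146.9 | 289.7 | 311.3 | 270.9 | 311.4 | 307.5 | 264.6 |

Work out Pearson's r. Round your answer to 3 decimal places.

0.899

n = 7, Σx = 4.3, Σy = 1902.3, Σx² = 3.01, Σy² = 537339.57, Σxy = 1246.5
nΣxy − ΣxΣy = 8725.5 − 8179.89 = 545.61
nΣx² − (Σx)² = 21.07 − 18.49 = 2.58; nΣy² − (Σy)² = 3761376.99 − 3618745.29 = 142631.7
r = 545.61 / √(2.58 × 142631.7) = 545.61 / 606.6216 ≈ 0.899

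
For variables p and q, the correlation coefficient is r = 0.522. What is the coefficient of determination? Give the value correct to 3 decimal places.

r² = (0.522)² = 0.272

0.272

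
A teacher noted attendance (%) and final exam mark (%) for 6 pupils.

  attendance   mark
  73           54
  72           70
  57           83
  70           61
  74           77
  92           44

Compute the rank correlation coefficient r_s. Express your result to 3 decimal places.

-0.600

Rank attendance: 4, 3, 1, 2, 5, 6
Rank mark: 2, 4, 6, 3, 5, 1
d = rank(attendance) − rank(mark): 2, -1, -5, -1, 0, 5; Σd² = 56
ρ = 1 − 6Σd² / [n(n²−1)] = 1 − 6×56 / (6×35) = 1 − 336/210 ≈ -0.600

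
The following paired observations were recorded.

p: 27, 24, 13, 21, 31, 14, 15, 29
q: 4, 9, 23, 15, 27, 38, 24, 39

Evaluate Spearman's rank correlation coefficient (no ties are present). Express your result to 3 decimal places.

0.071

Rank p: 6, 5, 1, 4, 8, 2, 3, 7
Rank q: 1, 2, 4, 3, 6, 7, 5, 8
d = rank(p) − rank(q): 5, 3, -3, 1, 2, -5, -2, -1; Σd² = 78
ρ = 1 − 6Σd² / [n(n²−1)] = 1 − 6×78 / (8×63) = 1 − 468/504 ≈ 0.071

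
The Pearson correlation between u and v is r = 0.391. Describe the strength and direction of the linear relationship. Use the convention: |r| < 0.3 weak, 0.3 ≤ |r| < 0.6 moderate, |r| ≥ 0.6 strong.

moderate positive

r = 0.391 > 0 so the relationship is positive.
|r| = 0.391, which falls in the moderate range.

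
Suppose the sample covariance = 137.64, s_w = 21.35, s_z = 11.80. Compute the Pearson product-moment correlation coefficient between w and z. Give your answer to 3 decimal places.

r = Cov(w,z) / (s_w · s_z) = 137.64 / (21.35 × 11.80)
  = 137.64 / 251.9300 ≈ 0.546

0.546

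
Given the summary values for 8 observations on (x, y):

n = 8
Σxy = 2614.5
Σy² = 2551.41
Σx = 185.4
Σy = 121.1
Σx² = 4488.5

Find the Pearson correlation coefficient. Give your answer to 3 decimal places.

-0.517

r = (nΣxy − ΣxΣy) / √[(nΣx² − (Σx)²)(nΣy² − (Σy)²)]
Numerator: 8×2614.5 − 185.4×121.1 = -1535.94
Denominator: √[(35908 − 34373.16)(20411.28 − 14665.21)] = √[1534.84 × 5746.07] = 2969.7303
r = -1535.94 / 2969.7303 ≈ -0.517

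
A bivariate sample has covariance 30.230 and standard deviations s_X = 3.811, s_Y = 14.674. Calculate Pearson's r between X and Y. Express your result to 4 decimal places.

r = Cov(X,Y) / (s_X · s_Y) = 30.230 / (3.811 × 14.674)
  = 30.230 / 55.9226 ≈ 0.5406

0.5406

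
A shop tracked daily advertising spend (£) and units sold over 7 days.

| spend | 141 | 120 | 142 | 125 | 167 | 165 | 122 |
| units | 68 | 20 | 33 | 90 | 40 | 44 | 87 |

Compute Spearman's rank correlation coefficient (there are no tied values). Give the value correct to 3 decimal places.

Rank spend: 4, 1, 5, 3, 7, 6, 2
Rank units: 5, 1, 2, 7, 3, 4, 6
d = rank(spend) − rank(units): -1, 0, 3, -4, 4, 2, -4; Σd² = 62
ρ = 1 − 6Σd² / [n(n²−1)] = 1 − 6×62 / (7×48) = 1 − 372/336 ≈ -0.107

-0.107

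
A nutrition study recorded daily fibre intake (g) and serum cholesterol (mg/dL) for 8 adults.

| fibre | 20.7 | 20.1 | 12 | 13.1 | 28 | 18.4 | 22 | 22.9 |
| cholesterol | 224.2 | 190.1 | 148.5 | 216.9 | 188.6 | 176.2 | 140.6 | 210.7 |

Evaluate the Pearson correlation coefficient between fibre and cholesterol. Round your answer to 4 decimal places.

n = 8, Σx = 157.2, Σy = 1495.8, Σx² = 3279.08, Σy² = 286280.76, Σxy = 29526.45
nΣxy − ΣxΣy = 236211.6 − 235139.76 = 1071.84
nΣx² − (Σx)² = 26232.64 − 24711.84 = 1520.8; nΣy² − (Σy)² = 2290246.08 − 2237417.64 = 52828.44
r = 1071.84 / √(1520.8 × 52828.44) = 1071.84 / 8963.3415 ≈ 0.1196

0.1196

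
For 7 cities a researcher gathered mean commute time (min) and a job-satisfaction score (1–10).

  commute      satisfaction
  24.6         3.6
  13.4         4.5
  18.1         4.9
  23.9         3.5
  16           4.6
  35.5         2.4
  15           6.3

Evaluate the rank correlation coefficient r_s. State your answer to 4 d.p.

-0.7143

Rank commute: 6, 1, 4, 5, 3, 7, 2
Rank satisfaction: 3, 4, 6, 2, 5, 1, 7
d = rank(commute) − rank(satisfaction): 3, -3, -2, 3, -2, 6, -5; Σd² = 96
ρ = 1 − 6Σd² / [n(n²−1)] = 1 − 6×96 / (7×48) = 1 − 576/336 ≈ -0.7143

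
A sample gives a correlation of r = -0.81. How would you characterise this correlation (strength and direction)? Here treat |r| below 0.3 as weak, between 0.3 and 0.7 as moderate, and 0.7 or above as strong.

r = -0.81 < 0 so the relationship is negative.
|r| = 0.81, which falls in the strong range.

strong negative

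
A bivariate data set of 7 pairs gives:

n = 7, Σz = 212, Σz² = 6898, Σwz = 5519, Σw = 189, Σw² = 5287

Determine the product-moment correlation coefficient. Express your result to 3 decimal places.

r = (nΣwz − ΣwΣz) / √[(nΣw² − (Σw)²)(nΣz² − (Σz)²)]
Numerator: 7×5519 − 189×212 = -1435
Denominator: √[(37009 − 35721)(48286 − 44944)] = √[1288 × 3342] = 2074.7279
r = -1435 / 2074.7279 ≈ -0.692

-0.692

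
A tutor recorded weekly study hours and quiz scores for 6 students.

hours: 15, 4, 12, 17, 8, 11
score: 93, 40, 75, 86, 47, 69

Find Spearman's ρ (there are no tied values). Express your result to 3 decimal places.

Rank hours: 5, 1, 4, 6, 2, 3
Rank score: 6, 1, 4, 5, 2, 3
d = rank(hours) − rank(score): -1, 0, 0, 1, 0, 0; Σd² = 2
ρ = 1 − 6Σd² / [n(n²−1)] = 1 − 6×2 / (6×35) = 1 − 12/210 ≈ 0.943

0.943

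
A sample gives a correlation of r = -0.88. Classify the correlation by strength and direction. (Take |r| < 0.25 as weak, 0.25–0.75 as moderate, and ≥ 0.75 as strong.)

strong negative

r = -0.88 < 0 so the relationship is negative.
|r| = 0.88, which falls in the strong range.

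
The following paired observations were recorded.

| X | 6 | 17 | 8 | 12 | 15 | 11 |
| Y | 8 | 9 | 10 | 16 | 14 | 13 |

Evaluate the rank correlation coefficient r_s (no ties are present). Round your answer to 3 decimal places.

0.371

Rank X: 1, 6, 2, 4, 5, 3
Rank Y: 1, 2, 3, 6, 5, 4
d = rank(X) − rank(Y): 0, 4, -1, -2, 0, -1; Σd² = 22
ρ = 1 − 6Σd² / [n(n²−1)] = 1 − 6×22 / (6×35) = 1 − 132/210 ≈ 0.371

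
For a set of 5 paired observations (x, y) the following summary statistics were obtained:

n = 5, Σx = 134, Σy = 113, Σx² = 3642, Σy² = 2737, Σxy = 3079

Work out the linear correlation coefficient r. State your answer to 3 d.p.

0.525

r = (nΣxy − ΣxΣy) / √[(nΣx² − (Σx)²)(nΣy² − (Σy)²)]
Numerator: 5×3079 − 134×113 = 253
Denominator: √[(18210 − 17956)(13685 − 12769)] = √[254 × 916] = 482.3526
r = 253 / 482.3526 ≈ 0.525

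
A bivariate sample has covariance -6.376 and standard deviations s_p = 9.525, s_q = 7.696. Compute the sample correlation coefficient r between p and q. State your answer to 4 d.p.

-0.0870

r = Cov(p,q) / (s_p · s_q) = -6.376 / (9.525 × 7.696)
  = -6.376 / 73.3044 ≈ -0.0870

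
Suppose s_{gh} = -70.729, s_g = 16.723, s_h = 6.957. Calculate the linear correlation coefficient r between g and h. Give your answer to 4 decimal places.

r = Cov(g,h) / (s_g · s_h) = -70.729 / (16.723 × 6.957)
  = -70.729 / 116.3419 ≈ -0.6079

-0.6079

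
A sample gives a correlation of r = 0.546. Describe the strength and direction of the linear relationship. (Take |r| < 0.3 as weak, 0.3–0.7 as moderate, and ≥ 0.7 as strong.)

r = 0.546 > 0 so the relationship is positive.
|r| = 0.546, which falls in the moderate range.

moderate positive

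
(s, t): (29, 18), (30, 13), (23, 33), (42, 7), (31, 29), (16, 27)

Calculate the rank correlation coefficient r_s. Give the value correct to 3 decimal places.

-0.543

Rank s: 3, 4, 2, 6, 5, 1
Rank t: 3, 2, 6, 1, 5, 4
d = rank(s) − rank(t): 0, 2, -4, 5, 0, -3; Σd² = 54
ρ = 1 − 6Σd² / [n(n²−1)] = 1 − 6×54 / (6×35) = 1 − 324/210 ≈ -0.543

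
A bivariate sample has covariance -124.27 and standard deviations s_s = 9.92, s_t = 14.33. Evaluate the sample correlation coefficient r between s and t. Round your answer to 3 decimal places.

r = Cov(s,t) / (s_s · s_t) = -124.27 / (9.92 × 14.33)
  = -124.27 / 142.1536 ≈ -0.874

-0.874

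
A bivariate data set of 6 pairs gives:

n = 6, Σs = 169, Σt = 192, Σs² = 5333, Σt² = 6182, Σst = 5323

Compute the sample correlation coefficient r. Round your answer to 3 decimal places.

-0.576

r = (nΣst − ΣsΣt) / √[(nΣs² − (Σs)²)(nΣt² − (Σt)²)]
Numerator: 6×5323 − 169×192 = -510
Denominator: √[(31998 − 28561)(37092 − 36864)] = √[3437 × 228] = 885.2322
r = -510 / 885.2322 ≈ -0.576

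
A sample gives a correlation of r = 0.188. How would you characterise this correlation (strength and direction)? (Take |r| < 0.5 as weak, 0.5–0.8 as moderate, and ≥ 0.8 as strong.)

weak positive

r = 0.188 > 0 so the relationship is positive.
|r| = 0.188, which falls in the weak range.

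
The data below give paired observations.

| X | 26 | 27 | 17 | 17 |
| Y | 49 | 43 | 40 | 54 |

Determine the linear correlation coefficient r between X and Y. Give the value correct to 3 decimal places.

n = 4, ΣX = 87, ΣY = 186, ΣX² = 1983, ΣY² = 8766, ΣXY = 4033
nΣXY − ΣXΣY = 16132 − 16182 = -50
nΣX² − (ΣX)² = 7932 − 7569 = 363; nΣY² − (ΣY)² = 35064 − 34596 = 468
r = -50 / √(363 × 468) = -50 / 412.1699 ≈ -0.121

-0.121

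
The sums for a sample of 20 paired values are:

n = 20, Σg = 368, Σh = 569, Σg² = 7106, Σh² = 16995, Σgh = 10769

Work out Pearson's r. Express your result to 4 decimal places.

0.5760

r = (nΣgh − ΣgΣh) / √[(nΣg² − (Σg)²)(nΣh² − (Σh)²)]
Numerator: 20×10769 − 368×569 = 5988
Denominator: √[(142120 − 135424)(339900 − 323761)] = √[6696 × 16139] = 10395.5156
r = 5988 / 10395.5156 ≈ 0.5760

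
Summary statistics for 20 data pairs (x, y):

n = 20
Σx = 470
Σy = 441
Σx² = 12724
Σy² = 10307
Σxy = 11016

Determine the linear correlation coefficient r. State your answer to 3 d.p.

0.660

r = (nΣxy − ΣxΣy) / √[(nΣx² − (Σx)²)(nΣy² − (Σy)²)]
Numerator: 20×11016 − 470×441 = 13050
Denominator: √[(254480 − 220900)(206140 − 194481)] = √[33580 × 11659] = 19786.5919
r = 13050 / 19786.5919 ≈ 0.660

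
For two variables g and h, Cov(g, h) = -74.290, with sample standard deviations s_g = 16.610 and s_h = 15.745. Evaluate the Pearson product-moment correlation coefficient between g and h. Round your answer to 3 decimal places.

r = Cov(g,h) / (s_g · s_h) = -74.290 / (16.610 × 15.745)
  = -74.290 / 261.5245 ≈ -0.284

-0.284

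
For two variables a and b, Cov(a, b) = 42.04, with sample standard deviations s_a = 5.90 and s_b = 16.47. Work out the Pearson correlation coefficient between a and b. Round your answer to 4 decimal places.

0.4326

r = Cov(a,b) / (s_a · s_b) = 42.04 / (5.90 × 16.47)
  = 42.04 / 97.1730 ≈ 0.4326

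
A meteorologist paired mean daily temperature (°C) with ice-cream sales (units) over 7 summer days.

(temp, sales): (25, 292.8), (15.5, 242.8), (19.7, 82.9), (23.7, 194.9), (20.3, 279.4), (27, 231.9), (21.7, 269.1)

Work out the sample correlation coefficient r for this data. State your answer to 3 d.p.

n = 7, Σx = 152.9, Σy = 1593.8, Σx² = 3427.01, Σy² = 393798.88, Σxy = 35108.25
nΣxy − ΣxΣy = 245757.75 − 243692.02 = 2065.73
nΣx² − (Σx)² = 23989.07 − 23378.41 = 610.66; nΣy² − (Σy)² = 2756592.16 − 2540198.44 = 216393.72
r = 2065.73 / √(610.66 × 216393.72) = 2065.73 / 11495.3464 ≈ 0.180

0.180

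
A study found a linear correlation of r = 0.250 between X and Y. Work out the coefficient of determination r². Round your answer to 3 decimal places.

r² = (0.250)² = 0.063

0.063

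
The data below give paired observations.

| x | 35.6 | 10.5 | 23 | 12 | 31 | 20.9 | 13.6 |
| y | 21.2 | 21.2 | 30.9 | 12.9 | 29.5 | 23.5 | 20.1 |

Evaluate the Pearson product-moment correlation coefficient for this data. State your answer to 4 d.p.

n = 7, Σx = 146.6, Σy = 159.3, Σx² = 3633.38, Σy² = 3846.61, Σxy = 3521.83
nΣxy − ΣxΣy = 24652.81 − 23353.38 = 1299.43
nΣx² − (Σx)² = 25433.66 − 21491.56 = 3942.1; nΣy² − (Σy)² = 26926.27 − 25376.49 = 1549.78
r = 1299.43 / √(3942.1 × 1549.78) = 1299.43 / 2471.7176 ≈ 0.5257

0.5257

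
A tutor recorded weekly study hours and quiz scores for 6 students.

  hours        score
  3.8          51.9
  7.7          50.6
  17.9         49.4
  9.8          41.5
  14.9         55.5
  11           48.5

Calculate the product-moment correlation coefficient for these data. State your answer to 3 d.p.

0.098

n = 6, Σx = 65.1, Σy = 297.4, Σx² = 833.19, Σy² = 14849.08, Σxy = 3238.25
nΣxy − ΣxΣy = 19429.5 − 19360.74 = 68.76
nΣx² − (Σx)² = 4999.14 − 4238.01 = 761.13; nΣy² − (Σy)² = 89094.48 − 88446.76 = 647.72
r = 68.76 / √(761.13 × 647.72) = 68.76 / 702.1390 ≈ 0.098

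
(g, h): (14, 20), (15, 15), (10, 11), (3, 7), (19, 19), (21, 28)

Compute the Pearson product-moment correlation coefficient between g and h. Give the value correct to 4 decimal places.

0.9084

n = 6, Σg = 82, Σh = 100, Σg² = 1332, Σh² = 1940, Σgh = 1585
nΣgh − ΣgΣh = 9510 − 8200 = 1310
nΣg² − (Σg)² = 7992 − 6724 = 1268; nΣh² − (Σh)² = 11640 − 10000 = 1640
r = 1310 / √(1268 × 1640) = 1310 / 1442.0541 ≈ 0.9084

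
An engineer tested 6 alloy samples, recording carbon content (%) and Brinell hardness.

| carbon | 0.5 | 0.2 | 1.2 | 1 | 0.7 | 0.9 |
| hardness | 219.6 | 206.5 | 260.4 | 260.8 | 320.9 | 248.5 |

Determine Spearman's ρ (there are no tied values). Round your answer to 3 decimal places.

Rank carbon: 2, 1, 6, 5, 3, 4
Rank hardness: 2, 1, 4, 5, 6, 3
d = rank(carbon) − rank(hardness): 0, 0, 2, 0, -3, 1; Σd² = 14
ρ = 1 − 6Σd² / [n(n²−1)] = 1 − 6×14 / (6×35) = 1 − 84/210 ≈ 0.600

0.600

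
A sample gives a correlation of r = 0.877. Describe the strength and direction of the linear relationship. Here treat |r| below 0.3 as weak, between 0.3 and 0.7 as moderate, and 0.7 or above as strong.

r = 0.877 > 0 so the relationship is positive.
|r| = 0.877, which falls in the strong range.

strong positive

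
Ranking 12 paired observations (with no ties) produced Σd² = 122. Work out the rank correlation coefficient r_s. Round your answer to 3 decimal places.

ρ = 1 − 6Σd² / [n(n²−1)] = 1 − 6×122 / (12×143)
  = 1 − 732/1716 = 1 − 0.4266 ≈ 0.573

0.573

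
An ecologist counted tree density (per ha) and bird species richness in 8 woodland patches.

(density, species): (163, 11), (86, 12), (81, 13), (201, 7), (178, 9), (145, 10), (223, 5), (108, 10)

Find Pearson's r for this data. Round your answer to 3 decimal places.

-0.904

n = 8, Σx = 1185, Σy = 77, Σx² = 195029, Σy² = 789, Σxy = 10532
nΣxy − ΣxΣy = 84256 − 91245 = -6989
nΣx² − (Σx)² = 1560232 − 1404225 = 156007; nΣy² − (Σy)² = 6312 − 5929 = 383
r = -6989 / √(156007 × 383) = -6989 / 7729.8565 ≈ -0.904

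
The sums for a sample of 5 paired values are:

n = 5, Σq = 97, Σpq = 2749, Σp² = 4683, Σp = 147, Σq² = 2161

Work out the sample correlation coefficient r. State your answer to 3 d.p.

-0.324

r = (nΣpq − ΣpΣq) / √[(nΣp² − (Σp)²)(nΣq² − (Σq)²)]
Numerator: 5×2749 − 147×97 = -514
Denominator: √[(23415 − 21609)(10805 − 9409)] = √[1806 × 1396] = 1587.8211
r = -514 / 1587.8211 ≈ -0.324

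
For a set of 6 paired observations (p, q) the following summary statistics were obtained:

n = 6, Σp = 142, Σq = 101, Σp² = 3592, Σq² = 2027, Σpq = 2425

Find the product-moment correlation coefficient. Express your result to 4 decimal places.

r = (nΣpq − ΣpΣq) / √[(nΣp² − (Σp)²)(nΣq² − (Σq)²)]
Numerator: 6×2425 − 142×101 = 208
Denominator: √[(21552 − 20164)(12162 − 10201)] = √[1388 × 1961] = 1649.8085
r = 208 / 1649.8085 ≈ 0.1261

0.1261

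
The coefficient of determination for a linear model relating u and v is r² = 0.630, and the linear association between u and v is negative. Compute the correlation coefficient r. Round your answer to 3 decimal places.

-0.794

|r| = √0.630 = 0.794
The association is negative, so r = −0.794.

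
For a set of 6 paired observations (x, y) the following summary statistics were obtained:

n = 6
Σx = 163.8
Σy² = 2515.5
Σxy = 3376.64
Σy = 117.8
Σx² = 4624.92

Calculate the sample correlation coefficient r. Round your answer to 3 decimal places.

0.912

r = (nΣxy − ΣxΣy) / √[(nΣx² − (Σx)²)(nΣy² − (Σy)²)]
Numerator: 6×3376.64 − 163.8×117.8 = 964.2
Denominator: √[(27749.52 − 26830.44)(15093 − 13876.84)] = √[919.08 × 1216.16] = 1057.2362
r = 964.2 / 1057.2362 ≈ 0.912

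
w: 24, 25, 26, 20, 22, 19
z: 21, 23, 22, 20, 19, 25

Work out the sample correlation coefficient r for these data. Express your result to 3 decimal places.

-0.088

n = 6, Σw = 136, Σz = 130, Σw² = 3122, Σz² = 2840, Σwz = 2944
nΣwz − ΣwΣz = 17664 − 17680 = -16
nΣw² − (Σw)² = 18732 − 18496 = 236; nΣz² − (Σz)² = 17040 − 16900 = 140
r = -16 / √(236 × 140) = -16 / 181.7691 ≈ -0.088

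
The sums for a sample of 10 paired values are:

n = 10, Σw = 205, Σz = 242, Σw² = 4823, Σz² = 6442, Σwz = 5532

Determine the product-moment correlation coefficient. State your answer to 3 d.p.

r = (nΣwz − ΣwΣz) / √[(nΣw² − (Σw)²)(nΣz² − (Σz)²)]
Numerator: 10×5532 − 205×242 = 5710
Denominator: √[(48230 − 42025)(64420 − 58564)] = √[6205 × 5856] = 6027.9748
r = 5710 / 6027.9748 ≈ 0.947

0.947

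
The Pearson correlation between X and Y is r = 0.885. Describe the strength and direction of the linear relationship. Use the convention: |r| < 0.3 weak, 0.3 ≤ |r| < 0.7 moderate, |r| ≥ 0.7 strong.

r = 0.885 > 0 so the relationship is positive.
|r| = 0.885, which falls in the strong range.

strong positive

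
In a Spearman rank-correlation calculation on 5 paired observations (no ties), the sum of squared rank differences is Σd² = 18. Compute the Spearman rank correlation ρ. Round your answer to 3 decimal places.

ρ = 1 − 6Σd² / [n(n²−1)] = 1 − 6×18 / (5×24)
  = 1 − 108/120 = 1 − 0.9000 ≈ 0.100

0.100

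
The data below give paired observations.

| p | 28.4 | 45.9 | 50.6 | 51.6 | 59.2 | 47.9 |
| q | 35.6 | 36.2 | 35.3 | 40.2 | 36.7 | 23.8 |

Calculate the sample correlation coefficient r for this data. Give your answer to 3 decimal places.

n = 6, Σp = 283.6, Σq = 207.8, Σp² = 13935.34, Σq² = 7353.26, Σpq = 9845.78
nΣpq − ΣpΣq = 59074.68 − 58932.08 = 142.6
nΣp² − (Σp)² = 83612.04 − 80428.96 = 3183.08; nΣq² − (Σq)² = 44119.56 − 43180.84 = 938.72
r = 142.6 / √(3183.08 × 938.72) = 142.6 / 1728.5893 ≈ 0.082

0.082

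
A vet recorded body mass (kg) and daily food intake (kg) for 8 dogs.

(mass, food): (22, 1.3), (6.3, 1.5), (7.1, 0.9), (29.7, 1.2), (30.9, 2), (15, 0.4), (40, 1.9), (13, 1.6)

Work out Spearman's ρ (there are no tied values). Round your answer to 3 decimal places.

Rank mass: 5, 1, 2, 6, 7, 4, 8, 3
Rank food: 4, 5, 2, 3, 8, 1, 7, 6
d = rank(mass) − rank(food): 1, -4, 0, 3, -1, 3, 1, -3; Σd² = 46
ρ = 1 − 6Σd² / [n(n²−1)] = 1 − 6×46 / (8×63) = 1 − 276/504 ≈ 0.452

0.452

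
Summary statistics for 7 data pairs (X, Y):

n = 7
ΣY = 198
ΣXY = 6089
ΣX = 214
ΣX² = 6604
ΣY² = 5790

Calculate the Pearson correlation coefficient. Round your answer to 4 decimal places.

0.3316

r = (nΣXY − ΣXΣY) / √[(nΣX² − (ΣX)²)(nΣY² − (ΣY)²)]
Numerator: 7×6089 − 214×198 = 251
Denominator: √[(46228 − 45796)(40530 − 39204)] = √[432 × 1326] = 756.8567
r = 251 / 756.8567 ≈ 0.3316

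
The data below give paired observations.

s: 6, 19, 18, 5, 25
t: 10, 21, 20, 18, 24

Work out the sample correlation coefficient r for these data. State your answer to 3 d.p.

n = 5, Σs = 73, Σt = 93, Σs² = 1371, Σt² = 1841, Σst = 1509
nΣst − ΣsΣt = 7545 − 6789 = 756
nΣs² − (Σs)² = 6855 − 5329 = 1526; nΣt² − (Σt)² = 9205 − 8649 = 556
r = 756 / √(1526 × 556) = 756 / 921.1167 ≈ 0.821

0.821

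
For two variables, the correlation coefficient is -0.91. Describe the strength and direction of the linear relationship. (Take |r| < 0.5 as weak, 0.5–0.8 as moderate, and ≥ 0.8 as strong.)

strong negative

r = -0.91 < 0 so the relationship is negative.
|r| = 0.91, which falls in the strong range.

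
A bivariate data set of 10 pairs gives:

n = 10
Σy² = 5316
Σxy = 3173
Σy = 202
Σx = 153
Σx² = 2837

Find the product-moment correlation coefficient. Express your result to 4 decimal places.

0.1052

r = (nΣxy − ΣxΣy) / √[(nΣx² − (Σx)²)(nΣy² − (Σy)²)]
Numerator: 10×3173 − 153×202 = 824
Denominator: √[(28370 − 23409)(53160 − 40804)] = √[4961 × 12356] = 7829.3113
r = 824 / 7829.3113 ≈ 0.1052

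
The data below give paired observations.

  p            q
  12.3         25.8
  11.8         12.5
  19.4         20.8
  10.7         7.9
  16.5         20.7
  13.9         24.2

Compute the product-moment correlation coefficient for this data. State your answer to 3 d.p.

n = 6, Σp = 84.6, Σq = 111.9, Σp² = 1246.84, Σq² = 2331.07, Σpq = 1630.82
nΣpq − ΣpΣq = 9784.92 − 9466.74 = 318.18
nΣp² − (Σp)² = 7481.04 − 7157.16 = 323.88; nΣq² − (Σq)² = 13986.42 − 12521.61 = 1464.81
r = 318.18 / √(323.88 × 1464.81) = 318.18 / 688.7835 ≈ 0.462

0.462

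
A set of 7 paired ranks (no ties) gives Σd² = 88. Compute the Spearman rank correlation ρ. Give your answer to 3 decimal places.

ρ = 1 − 6Σd² / [n(n²−1)] = 1 − 6×88 / (7×48)
  = 1 − 528/336 = 1 − 1.5714 ≈ -0.571

-0.571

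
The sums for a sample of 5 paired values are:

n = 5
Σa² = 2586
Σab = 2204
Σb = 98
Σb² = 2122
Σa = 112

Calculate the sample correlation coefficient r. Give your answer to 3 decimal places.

0.071

r = (nΣab − ΣaΣb) / √[(nΣa² − (Σa)²)(nΣb² − (Σb)²)]
Numerator: 5×2204 − 112×98 = 44
Denominator: √[(12930 − 12544)(10610 − 9604)] = √[386 × 1006] = 623.1501
r = 44 / 623.1501 ≈ 0.071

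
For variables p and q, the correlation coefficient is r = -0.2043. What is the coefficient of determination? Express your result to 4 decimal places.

0.0417

r² = (-0.2043)² = 0.0417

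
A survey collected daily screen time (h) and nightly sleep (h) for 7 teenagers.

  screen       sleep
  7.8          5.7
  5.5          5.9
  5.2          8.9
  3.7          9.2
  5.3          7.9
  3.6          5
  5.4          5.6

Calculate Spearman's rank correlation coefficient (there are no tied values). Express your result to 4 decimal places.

-0.1429

Rank screen: 7, 6, 3, 2, 4, 1, 5
Rank sleep: 3, 4, 6, 7, 5, 1, 2
d = rank(screen) − rank(sleep): 4, 2, -3, -5, -1, 0, 3; Σd² = 64
ρ = 1 − 6Σd² / [n(n²−1)] = 1 − 6×64 / (7×48) = 1 − 384/336 ≈ -0.1429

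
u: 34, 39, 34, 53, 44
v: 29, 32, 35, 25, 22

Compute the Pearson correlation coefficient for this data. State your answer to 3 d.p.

-0.704

n = 5, Σu = 204, Σv = 143, Σu² = 8578, Σv² = 4199, Σuv = 5717
nΣuv − ΣuΣv = 28585 − 29172 = -587
nΣu² − (Σu)² = 42890 − 41616 = 1274; nΣv² − (Σv)² = 20995 − 20449 = 546
r = -587 / √(1274 × 546) = -587 / 834.0288 ≈ -0.704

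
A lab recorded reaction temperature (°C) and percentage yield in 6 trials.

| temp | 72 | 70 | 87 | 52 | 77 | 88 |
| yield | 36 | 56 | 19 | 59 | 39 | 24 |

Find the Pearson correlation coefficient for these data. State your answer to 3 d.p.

n = 6, Σx = 446, Σy = 233, Σx² = 34030, Σy² = 10371, Σxy = 16348
nΣxy − ΣxΣy = 98088 − 103918 = -5830
nΣx² − (Σx)² = 204180 − 198916 = 5264; nΣy² − (Σy)² = 62226 − 54289 = 7937
r = -5830 / √(5264 × 7937) = -5830 / 6463.7735 ≈ -0.902

-0.902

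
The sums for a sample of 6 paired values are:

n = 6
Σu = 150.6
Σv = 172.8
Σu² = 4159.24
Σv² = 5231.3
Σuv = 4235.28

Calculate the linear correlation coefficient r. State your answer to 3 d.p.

r = (nΣuv − ΣuΣv) / √[(nΣu² − (Σu)²)(nΣv² − (Σv)²)]
Numerator: 6×4235.28 − 150.6×172.8 = -612
Denominator: √[(24955.44 − 22680.36)(31387.8 − 29859.84)] = √[2275.08 × 1527.96] = 1864.4654
r = -612 / 1864.4654 ≈ -0.328

-0.328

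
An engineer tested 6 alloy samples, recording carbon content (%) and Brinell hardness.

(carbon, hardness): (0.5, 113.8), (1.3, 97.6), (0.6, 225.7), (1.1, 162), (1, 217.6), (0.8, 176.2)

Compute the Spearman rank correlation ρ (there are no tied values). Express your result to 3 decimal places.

Rank carbon: 1, 6, 2, 5, 4, 3
Rank hardness: 2, 1, 6, 3, 5, 4
d = rank(carbon) − rank(hardness): -1, 5, -4, 2, -1, -1; Σd² = 48
ρ = 1 − 6Σd² / [n(n²−1)] = 1 − 6×48 / (6×35) = 1 − 288/210 ≈ -0.371

-0.371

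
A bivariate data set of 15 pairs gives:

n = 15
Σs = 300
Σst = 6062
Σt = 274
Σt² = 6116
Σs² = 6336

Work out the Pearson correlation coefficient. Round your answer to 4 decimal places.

0.9526

r = (nΣst − ΣsΣt) / √[(nΣs² − (Σs)²)(nΣt² − (Σt)²)]
Numerator: 15×6062 − 300×274 = 8730
Denominator: √[(95040 − 90000)(91740 − 75076)] = √[5040 × 16664] = 9164.4181
r = 8730 / 9164.4181 ≈ 0.9526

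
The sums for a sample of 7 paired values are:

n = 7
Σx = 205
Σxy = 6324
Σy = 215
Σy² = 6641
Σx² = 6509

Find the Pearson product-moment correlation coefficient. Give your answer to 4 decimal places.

r = (nΣxy − ΣxΣy) / √[(nΣx² − (Σx)²)(nΣy² − (Σy)²)]
Numerator: 7×6324 − 205×215 = 193
Denominator: √[(45563 − 42025)(46487 − 46225)] = √[3538 × 262] = 962.7855
r = 193 / 962.7855 ≈ 0.2005

0.2005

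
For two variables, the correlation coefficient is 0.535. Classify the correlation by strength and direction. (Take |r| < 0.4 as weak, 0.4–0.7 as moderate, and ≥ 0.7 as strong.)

r = 0.535 > 0 so the relationship is positive.
|r| = 0.535, which falls in the moderate range.

moderate positive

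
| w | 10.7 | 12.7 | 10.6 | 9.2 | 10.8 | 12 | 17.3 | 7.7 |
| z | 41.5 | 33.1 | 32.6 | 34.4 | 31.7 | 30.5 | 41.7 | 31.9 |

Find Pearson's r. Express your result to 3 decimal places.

n = 8, Σw = 91, Σz = 277.4, Σw² = 1092, Σz² = 9755.62, Σwz = 3201.86
nΣwz − ΣwΣz = 25614.88 − 25243.4 = 371.48
nΣw² − (Σw)² = 8736 − 8281 = 455; nΣz² − (Σz)² = 78044.96 − 76950.76 = 1094.2
r = 371.48 / √(455 × 1094.2) = 371.48 / 705.5927 ≈ 0.526

0.526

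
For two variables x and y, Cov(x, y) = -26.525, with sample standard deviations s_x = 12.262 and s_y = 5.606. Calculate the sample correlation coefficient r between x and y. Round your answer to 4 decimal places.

r = Cov(x,y) / (s_x · s_y) = -26.525 / (12.262 × 5.606)
  = -26.525 / 68.7408 ≈ -0.3859

-0.3859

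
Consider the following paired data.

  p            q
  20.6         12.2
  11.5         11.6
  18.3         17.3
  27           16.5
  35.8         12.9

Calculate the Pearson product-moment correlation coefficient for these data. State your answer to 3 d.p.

n = 5, Σp = 113.2, Σq = 70.5, Σp² = 2902.14, Σq² = 1021.35, Σpq = 1608.63
nΣpq − ΣpΣq = 8043.15 − 7980.6 = 62.55
nΣp² − (Σp)² = 14510.7 − 12814.24 = 1696.46; nΣq² − (Σq)² = 5106.75 − 4970.25 = 136.5
r = 62.55 / √(1696.46 × 136.5) = 62.55 / 481.2139 ≈ 0.130

0.130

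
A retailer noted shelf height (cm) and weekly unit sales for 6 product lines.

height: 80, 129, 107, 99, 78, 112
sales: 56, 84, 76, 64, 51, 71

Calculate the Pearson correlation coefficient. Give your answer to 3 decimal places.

n = 6, Σx = 605, Σy = 402, Σx² = 62919, Σy² = 27706, Σxy = 41714
nΣxy − ΣxΣy = 250284 − 243210 = 7074
nΣx² − (Σx)² = 377514 − 366025 = 11489; nΣy² − (Σy)² = 166236 − 161604 = 4632
r = 7074 / √(11489 × 4632) = 7074 / 7295.0016 ≈ 0.970

0.970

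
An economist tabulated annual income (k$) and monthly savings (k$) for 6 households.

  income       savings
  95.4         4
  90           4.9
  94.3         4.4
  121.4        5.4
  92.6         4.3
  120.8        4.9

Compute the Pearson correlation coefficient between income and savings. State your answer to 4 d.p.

n = 6, Σx = 614.5, Σy = 27.9, Σx² = 63999.01, Σy² = 131.03, Σxy = 2883.18
nΣxy − ΣxΣy = 17299.08 − 17144.55 = 154.53
nΣx² − (Σx)² = 383994.06 − 377610.25 = 6383.81; nΣy² − (Σy)² = 786.18 − 778.41 = 7.77
r = 154.53 / √(6383.81 × 7.77) = 154.53 / 222.7155 ≈ 0.6938

0.6938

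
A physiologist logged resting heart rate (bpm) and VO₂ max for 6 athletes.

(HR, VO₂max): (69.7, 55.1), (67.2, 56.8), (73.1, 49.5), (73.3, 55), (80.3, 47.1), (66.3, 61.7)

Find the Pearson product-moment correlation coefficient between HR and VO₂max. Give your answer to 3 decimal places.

-0.896

n = 6, Σx = 429.9, Σy = 325.2, Σx² = 30934.21, Σy² = 17762.8, Σxy = 23180.22
nΣxy − ΣxΣy = 139081.32 − 139803.48 = -722.16
nΣx² − (Σx)² = 185605.26 − 184814.01 = 791.25; nΣy² − (Σy)² = 106576.8 − 105755.04 = 821.76
r = -722.16 / √(791.25 × 821.76) = -722.16 / 806.3607 ≈ -0.896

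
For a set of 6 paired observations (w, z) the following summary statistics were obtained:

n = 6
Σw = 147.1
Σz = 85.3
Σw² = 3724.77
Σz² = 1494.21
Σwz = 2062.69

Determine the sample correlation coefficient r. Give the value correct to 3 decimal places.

r = (nΣwz − ΣwΣz) / √[(nΣw² − (Σw)²)(nΣz² − (Σz)²)]
Numerator: 6×2062.69 − 147.1×85.3 = -171.49
Denominator: √[(22348.62 − 21638.41)(8965.26 − 7276.09)] = √[710.21 × 1689.17] = 1095.2924
r = -171.49 / 1095.2924 ≈ -0.157

-0.157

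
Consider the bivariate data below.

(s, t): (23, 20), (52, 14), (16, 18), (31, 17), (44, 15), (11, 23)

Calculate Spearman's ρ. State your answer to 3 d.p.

Rank s: 3, 6, 2, 4, 5, 1
Rank t: 5, 1, 4, 3, 2, 6
d = rank(s) − rank(t): -2, 5, -2, 1, 3, -5; Σd² = 68
ρ = 1 − 6Σd² / [n(n²−1)] = 1 − 6×68 / (6×35) = 1 − 408/210 ≈ -0.943

-0.943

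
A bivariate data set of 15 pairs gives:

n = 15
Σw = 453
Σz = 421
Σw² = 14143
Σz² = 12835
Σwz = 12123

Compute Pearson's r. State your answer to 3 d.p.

r = (nΣwz − ΣwΣz) / √[(nΣw² − (Σw)²)(nΣz² − (Σz)²)]
Numerator: 15×12123 − 453×421 = -8868
Denominator: √[(212145 − 205209)(192525 − 177241)] = √[6936 × 15284] = 10296.1072
r = -8868 / 10296.1072 ≈ -0.861

-0.861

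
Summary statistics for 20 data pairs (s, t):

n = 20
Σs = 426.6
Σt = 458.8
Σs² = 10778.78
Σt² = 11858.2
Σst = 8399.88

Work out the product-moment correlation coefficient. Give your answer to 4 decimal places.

-0.9264

r = (nΣst − ΣsΣt) / √[(nΣs² − (Σs)²)(nΣt² − (Σt)²)]
Numerator: 20×8399.88 − 426.6×458.8 = -27726.48
Denominator: √[(215575.6 − 181987.56)(237164 − 210497.44)] = √[33588.04 × 26666.56] = 29927.8714
r = -27726.48 / 29927.8714 ≈ -0.9264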